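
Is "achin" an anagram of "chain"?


Word 1: "chain" → sorted: achin
Word 2: "achin" → sorted: achin
Same letters? achin == achin
Anagram = Yes


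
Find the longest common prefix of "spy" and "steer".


Word 1: "spy"
Word 2: "steer"
Comparing from start:
  Pos 0: 's' == 's'
  Pos 1: 'p' != 't' (stop)
LCP = "s" (length 1)


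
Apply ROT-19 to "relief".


Word: "relief"
Shift: 19
Each letter → (letter + shift) mod 26:
  'r' (17) + 19 = 10 → 'k'
  'e' (4) + 19 = 23 → 'x'
  'l' (11) + 19 = 4 → 'e'
  'i' (8) + 19 = 1 → 'b'
  'e' (4) + 19 = 23 → 'x'
  'f' (5) + 19 = 24 → 'y'
Result = "kxebxy"


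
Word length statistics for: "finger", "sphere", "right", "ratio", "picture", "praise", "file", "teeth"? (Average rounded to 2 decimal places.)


Lengths: "finger"=6, "sphere"=6, "right"=5, "ratio"=5, "picture"=7, "praise"=6, "file"=4, "teeth"=5
Sum = 44, Count = 8
Average = 44/8 = 5.50
= avg=5.50, min=4, max=7


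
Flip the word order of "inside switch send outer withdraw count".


Original: "inside switch send outer withdraw count"
Words (1..n): inside | switch | send | outer | withdraw | count
Reversed (n..1): count | withdraw | outer | send | switch | inside
Result = "count withdraw outer send switch inside"


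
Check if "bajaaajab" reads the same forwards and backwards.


Word: "bajaaajab"
Reversed: "bajaaajab"
Forward == Backward? bajaaajab == bajaaajab
Palindrome = Yes


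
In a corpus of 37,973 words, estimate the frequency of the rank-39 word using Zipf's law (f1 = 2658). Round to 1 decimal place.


Zipf's law: f(r) = f(1) / r
f(1) = 2658
f(39) = 2658 / 39
= 68.2 occurrences


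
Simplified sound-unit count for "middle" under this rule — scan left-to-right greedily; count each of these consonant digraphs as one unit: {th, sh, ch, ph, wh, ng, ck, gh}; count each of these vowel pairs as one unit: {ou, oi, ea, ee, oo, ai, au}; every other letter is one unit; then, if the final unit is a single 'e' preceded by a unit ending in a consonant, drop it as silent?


Word: "middle" (6 letters)
Left-to-right scan:
  [1] 'm' (letter)
  [2] 'i' (letter)
  [3] 'd' (letter)
  [4] 'd' (letter)
  [5] 'l' (letter)
  [6] 'e' (letter)
Units from scan: 6
Final unit is 'e' after a consonant -> drop as silent (-1)
Sound units = 5 units


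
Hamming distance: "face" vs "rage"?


Comparing character by character (same length = 4):
  Pos 0: 'f' vs 'r' !=
  Pos 1: 'a' vs 'a' =
  Pos 2: 'c' vs 'g' !=
  Pos 3: 'e' vs 'e' =
Hamming distance = 2


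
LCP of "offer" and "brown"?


Word 1: "offer"
Word 2: "brown"
Comparing from start:
  Pos 0: 'o' != 'b' (stop)
LCP = "" (length 0)


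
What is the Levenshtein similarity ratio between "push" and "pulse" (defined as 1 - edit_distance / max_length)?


Word 1: "push" (length 4)
Word 2: "pulse" (length 5)
One optimal edit sequence:
  1. keep 'p'
  2. keep 'u'
  3. insert 'l'  (+1)
  4. keep 's'
  5. substitute 'h' -> 'e'  (+1)
Edit distance = 2
Max length = max(4, 5) = 5
Similarity = 1 - 2/5
= 0.6000


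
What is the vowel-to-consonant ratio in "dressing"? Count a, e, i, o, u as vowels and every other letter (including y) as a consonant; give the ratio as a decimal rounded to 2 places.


Word: "dressing"
Vowels (a,e,i,o,u): 2
Consonants: 6
Ratio = 2/6
= 0.33


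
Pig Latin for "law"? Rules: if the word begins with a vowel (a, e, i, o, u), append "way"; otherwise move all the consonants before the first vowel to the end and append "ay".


Word: "law"
Starts with consonant(s) → move to end, add 'ay'
Consonant cluster: "l"
Pig Latin = "awlay"


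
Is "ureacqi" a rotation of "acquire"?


Word: "acquire", Candidate: "ureacqi"
Method: check if candidate is substring of word+word
"acquireacquire" contains "ureacqi"? No
Is rotation = No


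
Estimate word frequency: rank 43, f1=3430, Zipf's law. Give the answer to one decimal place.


Zipf's law: f(r) = f(1) / r
f(1) = 3430
f(43) = 3430 / 43
= 79.8 occurrences


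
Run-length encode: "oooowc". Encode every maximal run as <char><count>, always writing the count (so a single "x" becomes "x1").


String: "oooowc"
Scanning for consecutive runs:
  'o' x 4
  'w' x 1
  'c' x 1
RLE = "o4w1c1"


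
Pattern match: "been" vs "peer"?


Pattern of "been": [0, 1, 1, 2]
Pattern of "peer": [0, 1, 1, 2]
Patterns match
Same pattern = Yes


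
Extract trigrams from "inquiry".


Word: "inquiry" (length 7)
Number of trigrams = 7 - 3 + 1 = 5
  Position 0: "inq"
  Position 1: "nqu"
  Position 2: "qui"
  Position 3: "uir"
  Position 4: "iry"
Trigrams = "inq", "nqu", "qui", "uir", "iry"


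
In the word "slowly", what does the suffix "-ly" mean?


Suffix: -ly
Example: slowly (slow + -ly)
Meaning = in a manner


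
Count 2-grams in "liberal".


Word: "liberal" (length 7)
Number of 2-grams = length - 2 + 1 = 7 - 2 + 1
= 6


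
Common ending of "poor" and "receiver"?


Word 1: "poor"
Word 2: "receiver"
Comparing from end:
  Pos -1: 'r' == 'r'
  Pos -2: 'o' != 'e' (stop)
LCS = "r" (length 1)


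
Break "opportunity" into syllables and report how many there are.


Word: "opportunity"
Syllable breakdown: op / por / tu / ni / ty
Counting: 5 parts
= 5 syllables


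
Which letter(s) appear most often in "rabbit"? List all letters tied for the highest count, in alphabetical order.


Word: "rabbit"
Letter counts:
  'a': 1
  'b': 2
  'i': 1
  'r': 1
  't': 1
Maximum count = 2
Most frequent = 'b' (2 times each)


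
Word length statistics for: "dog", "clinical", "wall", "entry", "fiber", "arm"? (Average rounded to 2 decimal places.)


Lengths: "dog"=3, "clinical"=8, "wall"=4, "entry"=5, "fiber"=5, "arm"=3
Sum = 28, Count = 6
Average = 28/6 = 4.67
= avg=4.67, min=3, max=8


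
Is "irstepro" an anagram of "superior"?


Word 1: "superior" → sorted: eioprrsu
Word 2: "irstepro" → sorted: eioprrst
Same letters? eioprrsu != eioprrst
Anagram = No


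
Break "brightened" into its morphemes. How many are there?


Word: "brightened"
Morphemes: bright | -en | -ed
Each morpheme carries meaning
= 3 morphemes


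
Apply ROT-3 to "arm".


Word: "arm"
Shift: 3
Each letter → (letter + shift) mod 26:
  'a' (0) + 3 = 3 → 'd'
  'r' (17) + 3 = 20 → 'u'
  'm' (12) + 3 = 15 → 'p'
Result = "dup"


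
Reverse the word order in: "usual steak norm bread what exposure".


Original: "usual steak norm bread what exposure"
Words (1..n): usual | steak | norm | bread | what | exposure
Reversed (n..1): exposure | what | bread | norm | steak | usual
Result = "exposure what bread norm steak usual"


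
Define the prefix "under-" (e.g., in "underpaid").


Prefix: under-
Example: underpaid (under- + paid)
Meaning = insufficient


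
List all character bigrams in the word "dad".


Word: "dad" (length 3)
Number of bigrams = 3 - 2 + 1 = 2
  Position 0: "da"
  Position 1: "ad"
Bigrams = "da", "ad"


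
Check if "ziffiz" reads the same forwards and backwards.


Word: "ziffiz"
Reversed: "ziffiz"
Forward == Backward? ziffiz == ziffiz
Palindrome = Yes


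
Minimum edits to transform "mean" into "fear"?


Word 1: "mean" (length 4)
Word 2: "fear" (length 4)
One optimal edit sequence (insert/delete/substitute each cost 1):
  1. substitute 'm' -> 'f'  (+1)
  2. keep 'e'
  3. keep 'a'
  4. substitute 'n' -> 'r'  (+1)
Total edit operations: 2
Edit distance = 2


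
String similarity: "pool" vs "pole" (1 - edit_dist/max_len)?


Word 1: "pool" (length 4)
Word 2: "pole" (length 4)
One optimal edit sequence:
  1. keep 'p'
  2. keep 'o'
  3. substitute 'o' -> 'l'  (+1)
  4. substitute 'l' -> 'e'  (+1)
Edit distance = 2
Max length = max(4, 4) = 4
Similarity = 1 - 2/4
= 0.5000


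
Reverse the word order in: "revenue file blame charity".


Original: "revenue file blame charity"
Words (1..n): revenue | file | blame | charity
Reversed (n..1): charity | blame | file | revenue
Result = "charity blame file revenue"


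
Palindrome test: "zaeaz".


Word: "zaeaz"
Reversed: "zaeaz"
Forward == Backward? zaeaz == zaeaz
Palindrome = Yes


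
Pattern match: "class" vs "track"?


Pattern of "class": [0, 1, 2, 3, 3]
Pattern of "track": [0, 1, 2, 3, 4]
Patterns do not match
Same pattern = No


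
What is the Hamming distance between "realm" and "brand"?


Comparing character by character (same length = 5):
  Pos 0: 'r' vs 'b' !=
  Pos 1: 'e' vs 'r' !=
  Pos 2: 'a' vs 'a' =
  Pos 3: 'l' vs 'n' !=
  Pos 4: 'm' vs 'd' !=
Hamming distance = 4


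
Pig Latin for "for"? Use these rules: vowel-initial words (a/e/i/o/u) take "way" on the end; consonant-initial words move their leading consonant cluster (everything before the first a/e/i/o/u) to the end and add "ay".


Word: "for"
Starts with consonant(s) → move to end, add 'ay'
Consonant cluster: "f"
Pig Latin = "orfay"


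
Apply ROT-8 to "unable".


Word: "unable"
Shift: 8
Each letter → (letter + shift) mod 26:
  'u' (20) + 8 = 2 → 'c'
  'n' (13) + 8 = 21 → 'v'
  'a' (0) + 8 = 8 → 'i'
  'b' (1) + 8 = 9 → 'j'
  'l' (11) + 8 = 19 → 't'
  'e' (4) + 8 = 12 → 'm'
Result = "cvijtm"


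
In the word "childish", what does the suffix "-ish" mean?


Suffix: -ish
Example: childish = child + -ish
Meaning = somewhat / having the qualities of


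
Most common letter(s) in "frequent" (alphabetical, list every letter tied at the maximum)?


Word: "frequent"
Letter counts:
  'e': 2
  'f': 1
  'n': 1
  'q': 1
  'r': 1
  't': 1
  'u': 1
Maximum count = 2
Most frequent = 'e' (2 times each)


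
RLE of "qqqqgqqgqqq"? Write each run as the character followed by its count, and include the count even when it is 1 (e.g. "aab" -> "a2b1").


String: "qqqqgqqgqqq"
Scanning for consecutive runs:
  'q' x 4
  'g' x 1
  'q' x 2
  'g' x 1
  'q' x 3
RLE = "q4g1q2g1q3"


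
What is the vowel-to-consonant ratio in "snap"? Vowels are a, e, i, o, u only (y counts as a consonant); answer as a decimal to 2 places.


Word: "snap"
Vowels (a,e,i,o,u): 1
Consonants: 3
Ratio = 1/3
= 0.33


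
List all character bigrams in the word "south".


Word: "south" (length 5)
Number of bigrams = 5 - 2 + 1 = 4
  Position 0: "so"
  Position 1: "ou"
  Position 2: "ut"
  Position 3: "th"
Bigrams = "so", "ou", "ut", "th"


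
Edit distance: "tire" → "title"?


Word 1: "tire" (length 4)
Word 2: "title" (length 5)
One optimal edit sequence (insert/delete/substitute each cost 1):
  1. keep 't'
  2. keep 'i'
  3. insert 't'  (+1)
  4. substitute 'r' -> 'l'  (+1)
  5. keep 'e'
Total edit operations: 2
Edit distance = 2


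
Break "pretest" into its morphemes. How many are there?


Word: "pretest"
Morphemes: pre- / test
Each morpheme carries meaning
= 2 morphemes


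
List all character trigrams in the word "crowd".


Word: "crowd" (length 5)
Number of trigrams = 5 - 3 + 1 = 3
  Position 0: "cro"
  Position 1: "row"
  Position 2: "owd"
Trigrams = "cro", "row", "owd"


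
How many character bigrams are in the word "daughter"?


Word: "daughter" (length 8)
Number of 2-grams = length - 2 + 1 = 8 - 2 + 1
= 7


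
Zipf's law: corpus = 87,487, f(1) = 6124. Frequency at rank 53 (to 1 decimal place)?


Zipf's law: f(r) = f(1) / r
f(1) = 6124
f(53) = 6124 / 53
= 115.5 occurrences


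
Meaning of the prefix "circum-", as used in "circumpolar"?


Prefix: circum-
As in: circumpolar -> circum- + polar
Meaning = around


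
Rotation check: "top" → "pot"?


Word: "top", Candidate: "pot"
Method: check if candidate is substring of word+word
"toptop" contains "pot"? No
Is rotation = No


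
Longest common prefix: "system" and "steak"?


Word 1: "system"
Word 2: "steak"
Comparing from start:
  Pos 0: 's' == 's'
  Pos 1: 'y' != 't' (stop)
LCP = "s" (length 1)


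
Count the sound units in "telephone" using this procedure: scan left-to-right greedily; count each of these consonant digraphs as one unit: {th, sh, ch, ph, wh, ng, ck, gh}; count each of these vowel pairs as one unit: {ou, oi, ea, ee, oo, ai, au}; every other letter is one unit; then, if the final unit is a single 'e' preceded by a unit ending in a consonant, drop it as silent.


Word: "telephone" (9 letters)
Left-to-right scan:
  [1] 't' (letter)
  [2] 'e' (letter)
  [3] 'l' (letter)
  [4] 'e' (letter)
  [5] 'ph' (digraph)
  [6] 'o' (letter)
  [7] 'n' (letter)
  [8] 'e' (letter)
Units from scan: 8
Final unit is 'e' after a consonant -> drop as silent (-1)
Sound units = 7 units


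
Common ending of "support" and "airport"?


Word 1: "support"
Word 2: "airport"
Comparing from end:
  Pos -1: 't' == 't'
  Pos -2: 'r' == 'r'
  Pos -3: 'o' == 'o'
  Pos -4: 'p' == 'p'
  Pos -5: 'p' != 'r' (stop)
LCS = "port" (length 4)


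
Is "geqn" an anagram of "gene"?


Word 1: "gene" → sorted: eegn
Word 2: "geqn" → sorted: egnq
Same letters? eegn != egnq
Anagram = No


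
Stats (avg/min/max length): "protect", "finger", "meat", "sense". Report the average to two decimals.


Lengths: "protect"=7, "finger"=6, "meat"=4, "sense"=5
Sum = 22, Count = 4
Average = 22/4 = 5.50
= avg=5.50, min=4, max=7


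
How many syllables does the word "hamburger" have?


Word: "hamburger"
Syllable breakdown: ham / bur / ger
Counting: 3 parts
= 3 syllables


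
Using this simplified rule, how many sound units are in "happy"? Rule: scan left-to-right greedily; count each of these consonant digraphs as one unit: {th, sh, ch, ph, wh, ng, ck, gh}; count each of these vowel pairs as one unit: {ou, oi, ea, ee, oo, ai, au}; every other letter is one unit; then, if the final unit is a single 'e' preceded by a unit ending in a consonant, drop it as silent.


Word: "happy" (5 letters)
Left-to-right scan:
  (1) 'h' (letter)
  (2) 'a' (letter)
  (3) 'p' (letter)
  (4) 'p' (letter)
  (5) 'y' (letter)
Units from scan: 5
Sound units = 5 units


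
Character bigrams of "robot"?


Word: "robot" (length 5)
Number of bigrams = 5 - 2 + 1 = 4
  Position 0: "ro"
  Position 1: "ob"
  Position 2: "bo"
  Position 3: "ot"
Bigrams = "ro", "ob", "bo", "ot"


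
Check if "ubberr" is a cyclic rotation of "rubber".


Word: "rubber", Candidate: "ubberr"
Method: check if candidate is substring of word+word
"rubberrubber" contains "ubberr"? Yes
Is rotation = Yes


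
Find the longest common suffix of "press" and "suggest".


Word 1: "press"
Word 2: "suggest"
Comparing from end:
  Pos -1: 's' != 't' (stop)
LCS = "" (length 0)


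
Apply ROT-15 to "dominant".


Word: "dominant"
Shift: 15
Each letter → (letter + shift) mod 26:
  'd' (3) + 15 = 18 → 's'
  'o' (14) + 15 = 3 → 'd'
  'm' (12) + 15 = 1 → 'b'
  'i' (8) + 15 = 23 → 'x'
  'n' (13) + 15 = 2 → 'c'
  'a' (0) + 15 = 15 → 'p'
  'n' (13) + 15 = 2 → 'c'
  't' (19) + 15 = 8 → 'i'
Result = "sdbxcpci"


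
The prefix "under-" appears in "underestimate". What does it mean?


Prefix: under-
As in: underestimate -> under- + estimate
Meaning = insufficient


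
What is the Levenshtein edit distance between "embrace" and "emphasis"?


Word 1: "embrace" (length 7)
Word 2: "emphasis" (length 8)
One optimal edit sequence (insert/delete/substitute each cost 1):
  1. keep 'e'
  2. keep 'm'
  3. substitute 'b' -> 'p'  (+1)
  4. substitute 'r' -> 'h'  (+1)
  5. keep 'a'
  6. insert 's'  (+1)
  7. substitute 'c' -> 'i'  (+1)
  8. substitute 'e' -> 's'  (+1)
Total edit operations: 5
Edit distance = 5


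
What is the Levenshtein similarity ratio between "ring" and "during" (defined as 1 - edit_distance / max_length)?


Word 1: "ring" (length 4)
Word 2: "during" (length 6)
One optimal edit sequence:
  1. insert 'd'  (+1)
  2. insert 'u'  (+1)
  3. keep 'r'
  4. keep 'i'
  5. keep 'n'
  6. keep 'g'
Edit distance = 2
Max length = max(4, 6) = 6
Similarity = 1 - 2/6
= 0.6667


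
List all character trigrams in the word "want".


Word: "want" (length 4)
Number of trigrams = 4 - 3 + 1 = 2
  Position 0: "wan"
  Position 1: "ant"
Trigrams = "wan", "ant"


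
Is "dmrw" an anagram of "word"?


Word 1: "word" → sorted: dorw
Word 2: "dmrw" → sorted: dmrw
Same letters? dorw != dmrw
Anagram = No


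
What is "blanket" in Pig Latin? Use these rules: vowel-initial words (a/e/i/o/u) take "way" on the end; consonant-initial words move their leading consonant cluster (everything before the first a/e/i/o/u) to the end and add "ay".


Word: "blanket"
Starts with consonant(s) → move to end, add 'ay'
Consonant cluster: "bl"
Pig Latin = "anketblay"


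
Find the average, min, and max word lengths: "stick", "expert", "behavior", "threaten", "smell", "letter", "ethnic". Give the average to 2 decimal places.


Lengths: "stick"=5, "expert"=6, "behavior"=8, "threaten"=8, "smell"=5, "letter"=6, "ethnic"=6
Sum = 44, Count = 7
Average = 44/7 = 6.29
= avg=6.29, min=5, max=8


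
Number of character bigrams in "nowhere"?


Word: "nowhere" (length 7)
Number of 2-grams = length - 2 + 1 = 7 - 2 + 1
= 6


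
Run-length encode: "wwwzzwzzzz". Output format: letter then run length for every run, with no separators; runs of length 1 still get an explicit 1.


String: "wwwzzwzzzz"
Scanning for consecutive runs:
  'w' x 3
  'z' x 2
  'w' x 1
  'z' x 4
RLE = "w3z2w1z4"


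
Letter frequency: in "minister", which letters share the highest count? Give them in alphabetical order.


Word: "minister"
Letter counts:
  'e': 1
  'i': 2
  'm': 1
  'n': 1
  'r': 1
  's': 1
  't': 1
Maximum count = 2
Most frequent = 'i' (2 times each)


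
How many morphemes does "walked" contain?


Word: "walked"
Morphemes: walk | -ed
Each morpheme carries meaning
= 2 morphemes


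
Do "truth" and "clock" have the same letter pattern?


Pattern of "truth": [0, 1, 2, 0, 3]
Pattern of "clock": [0, 1, 2, 0, 3]
Patterns match
Same pattern = Yes


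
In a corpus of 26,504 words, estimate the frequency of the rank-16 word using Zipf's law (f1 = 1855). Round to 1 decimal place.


Zipf's law: f(r) = f(1) / r
f(1) = 1855
f(16) = 1855 / 16
= 115.9 occurrences


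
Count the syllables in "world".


Word: "world"
Syllable breakdown: world
Counting: 1 part
= 1 syllable


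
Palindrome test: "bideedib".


Word: "bideedib"
Reversed: "bideedib"
Forward == Backward? bideedib == bideedib
Palindrome = Yes


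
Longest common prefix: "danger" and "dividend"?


Word 1: "danger"
Word 2: "dividend"
Comparing from start:
  Pos 0: 'd' == 'd'
  Pos 1: 'a' != 'i' (stop)
LCP = "d" (length 1)


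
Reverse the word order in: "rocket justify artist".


Original: "rocket justify artist"
Words (1..n): rocket | justify | artist
Reversed (n..1): artist | justify | rocket
Result = "artist justify rocket"


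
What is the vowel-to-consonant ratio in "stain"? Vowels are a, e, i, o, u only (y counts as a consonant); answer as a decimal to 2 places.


Word: "stain"
Vowels (a,e,i,o,u): 2
Consonants: 3
Ratio = 2/3
= 0.67


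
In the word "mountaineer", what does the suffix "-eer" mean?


Suffix: -eer
As in: mountaineer -> mountain + -eer
Meaning = one who is concerned with


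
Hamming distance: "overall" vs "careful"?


Comparing character by character (same length = 7):
  Pos 0: 'o' vs 'c' !=
  Pos 1: 'v' vs 'a' !=
  Pos 2: 'e' vs 'r' !=
  Pos 3: 'r' vs 'e' !=
  Pos 4: 'a' vs 'f' !=
  Pos 5: 'l' vs 'u' !=
  Pos 6: 'l' vs 'l' =
Hamming distance = 6


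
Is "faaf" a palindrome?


Word: "faaf"
Reversed: "faaf"
Forward == Backward? faaf == faaf
Palindrome = Yes


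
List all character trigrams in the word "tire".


Word: "tire" (length 4)
Number of trigrams = 4 - 3 + 1 = 2
  Position 0: "tir"
  Position 1: "ire"
Trigrams = "tir", "ire"


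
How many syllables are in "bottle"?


Word: "bottle"
Syllable breakdown: bot · tle
Counting: 2 parts
= 2 syllables


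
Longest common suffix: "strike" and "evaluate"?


Word 1: "strike"
Word 2: "evaluate"
Comparing from end:
  Pos -1: 'e' == 'e'
  Pos -2: 'k' != 't' (stop)
LCS = "e" (length 1)


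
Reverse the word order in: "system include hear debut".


Original: "system include hear debut"
Words (1..n): system | include | hear | debut
Reversed (n..1): debut | hear | include | system
Result = "debut hear include system"


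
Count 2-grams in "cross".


Word: "cross" (length 5)
Number of 2-grams = length - 2 + 1 = 5 - 2 + 1
= 4


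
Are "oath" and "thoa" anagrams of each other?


Word 1: "oath" → sorted: ahot
Word 2: "thoa" → sorted: ahot
Same letters? ahot == ahot
Anagram = Yes


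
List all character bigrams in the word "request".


Word: "request" (length 7)
Number of bigrams = 7 - 2 + 1 = 6
  Position 0: "re"
  Position 1: "eq"
  Position 2: "qu"
  Position 3: "ue"
  Position 4: "es"
  Position 5: "st"
Bigrams = "re", "eq", "qu", "ue", "es", "st"


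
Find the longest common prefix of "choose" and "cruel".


Word 1: "choose"
Word 2: "cruel"
Comparing from start:
  Pos 0: 'c' == 'c'
  Pos 1: 'h' != 'r' (stop)
LCP = "c" (length 1)


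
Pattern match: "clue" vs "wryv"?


Pattern of "clue": [0, 1, 2, 3]
Pattern of "wryv": [0, 1, 2, 3]
Patterns match
Same pattern = Yes


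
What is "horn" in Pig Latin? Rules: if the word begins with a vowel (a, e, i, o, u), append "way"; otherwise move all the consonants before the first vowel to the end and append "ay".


Word: "horn"
Starts with consonant(s) → move to end, add 'ay'
Consonant cluster: "h"
Pig Latin = "ornhay"


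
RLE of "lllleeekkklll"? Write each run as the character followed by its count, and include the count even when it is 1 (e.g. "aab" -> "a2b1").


String: "lllleeekkklll"
Scanning for consecutive runs:
  'l' x 4
  'e' x 3
  'k' x 3
  'l' x 3
RLE = "l4e3k3l3"


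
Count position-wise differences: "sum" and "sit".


Comparing character by character (same length = 3):
  Pos 0: 's' vs 's' =
  Pos 1: 'u' vs 'i' !=
  Pos 2: 'm' vs 't' !=
Hamming distance = 2


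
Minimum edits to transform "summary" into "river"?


Word 1: "summary" (length 7)
Word 2: "river" (length 5)
One optimal edit sequence (insert/delete/substitute each cost 1):
  1. delete 's'  (+1)
  2. substitute 'u' -> 'r'  (+1)
  3. substitute 'm' -> 'i'  (+1)
  4. substitute 'm' -> 'v'  (+1)
  5. substitute 'a' -> 'e'  (+1)
  6. keep 'r'
  7. delete 'y'  (+1)
Total edit operations: 6
Edit distance = 6


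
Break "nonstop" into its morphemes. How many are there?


Word: "nonstop"
Morphemes: non- | stop
Each morpheme carries meaning
= 2 morphemes


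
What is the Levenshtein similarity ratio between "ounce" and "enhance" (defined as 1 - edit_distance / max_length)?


Word 1: "ounce" (length 5)
Word 2: "enhance" (length 7)
One optimal edit sequence:
  1. insert 'e'  (+1)
  2. insert 'n'  (+1)
  3. substitute 'o' -> 'h'  (+1)
  4. substitute 'u' -> 'a'  (+1)
  5. keep 'n'
  6. keep 'c'
  7. keep 'e'
Edit distance = 4
Max length = max(5, 7) = 7
Similarity = 1 - 4/7
= 0.4286


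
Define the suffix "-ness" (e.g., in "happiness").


Suffix: -ness
Example: happiness (happy + -ness, with a spelling change)
Meaning = state of being


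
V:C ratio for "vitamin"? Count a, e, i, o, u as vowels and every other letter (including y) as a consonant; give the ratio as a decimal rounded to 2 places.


Word: "vitamin"
Vowels (a,e,i,o,u): 3
Consonants: 4
Ratio = 3/4
= 0.75


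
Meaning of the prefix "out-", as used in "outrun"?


Prefix: out-
As in: outrun -> out- + run
Meaning = surpass


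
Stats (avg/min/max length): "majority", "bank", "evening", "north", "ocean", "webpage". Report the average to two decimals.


Lengths: "majority"=8, "bank"=4, "evening"=7, "north"=5, "ocean"=5, "webpage"=7
Sum = 36, Count = 6
Average = 36/6 = 6.00
= avg=6.00, min=4, max=8


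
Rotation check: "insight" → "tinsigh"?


Word: "insight", Candidate: "tinsigh"
Method: check if candidate is substring of word+word
"insightinsight" contains "tinsigh"? Yes
Is rotation = Yes


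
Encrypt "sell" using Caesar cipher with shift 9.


Word: "sell"
Shift: 9
Each letter → (letter + shift) mod 26:
  's' (18) + 9 = 1 → 'b'
  'e' (4) + 9 = 13 → 'n'
  'l' (11) + 9 = 20 → 'u'
  'l' (11) + 9 = 20 → 'u'
Result = "bnuu"


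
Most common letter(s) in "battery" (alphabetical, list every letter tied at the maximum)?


Word: "battery"
Letter counts:
  'a': 1
  'b': 1
  'e': 1
  'r': 1
  't': 2
  'y': 1
Maximum count = 2
Most frequent = 't' (2 times each)


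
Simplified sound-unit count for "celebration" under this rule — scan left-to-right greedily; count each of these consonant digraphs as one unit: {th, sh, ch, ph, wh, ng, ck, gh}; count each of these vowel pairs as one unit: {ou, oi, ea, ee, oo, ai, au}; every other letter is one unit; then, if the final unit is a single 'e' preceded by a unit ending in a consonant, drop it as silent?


Word: "celebration" (11 letters)
Left-to-right scan:
  [1] 'c' (letter)
  [2] 'e' (letter)
  [3] 'l' (letter)
  [4] 'e' (letter)
  [5] 'b' (letter)
  [6] 'r' (letter)
  [7] 'a' (letter)
  [8] 't' (letter)
  [9] 'i' (letter)
  [10] 'o' (letter)
  [11] 'n' (letter)
Units from scan: 11
Sound units = 11 units


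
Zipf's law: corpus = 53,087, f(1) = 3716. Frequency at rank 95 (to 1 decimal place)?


Zipf's law: f(r) = f(1) / r
f(1) = 3716
f(95) = 3716 / 95
= 39.1 occurrences


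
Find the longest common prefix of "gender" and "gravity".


Word 1: "gender"
Word 2: "gravity"
Comparing from start:
  Pos 0: 'g' == 'g'
  Pos 1: 'e' != 'r' (stop)
LCP = "g" (length 1)


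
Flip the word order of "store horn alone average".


Original: "store horn alone average"
Words (1..n): store | horn | alone | average
Reversed (n..1): average | alone | horn | store
Result = "average alone horn store"


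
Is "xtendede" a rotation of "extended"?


Word: "extended", Candidate: "xtendede"
Method: check if candidate is substring of word+word
"extendedextended" contains "xtendede"? Yes
Is rotation = Yes


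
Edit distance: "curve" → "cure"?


Word 1: "curve" (length 5)
Word 2: "cure" (length 4)
One optimal edit sequence (insert/delete/substitute each cost 1):
  1. keep 'c'
  2. keep 'u'
  3. keep 'r'
  4. delete 'v'  (+1)
  5. keep 'e'
Total edit operations: 1
Edit distance = 1


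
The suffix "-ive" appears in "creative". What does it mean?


Suffix: -ive
Example: creative (create + -ive, with a spelling change)
Meaning = tending to


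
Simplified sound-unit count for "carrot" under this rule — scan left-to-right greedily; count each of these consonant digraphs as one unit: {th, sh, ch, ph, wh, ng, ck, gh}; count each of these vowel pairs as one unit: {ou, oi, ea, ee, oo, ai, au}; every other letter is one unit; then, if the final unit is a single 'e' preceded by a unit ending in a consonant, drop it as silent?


Word: "carrot" (6 letters)
Left-to-right scan:
  1. 'c' (letter)
  2. 'a' (letter)
  3. 'r' (letter)
  4. 'r' (letter)
  5. 'o' (letter)
  6. 't' (letter)
Units from scan: 6
Sound units = 6 units


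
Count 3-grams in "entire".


Word: "entire" (length 6)
Number of 3-grams = length - 3 + 1 = 6 - 3 + 1
= 4


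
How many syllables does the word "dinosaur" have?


Word: "dinosaur"
Syllable breakdown: di-no-saur
Counting: 3 parts
= 3 syllables


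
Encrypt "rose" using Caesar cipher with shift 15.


Word: "rose"
Shift: 15
Each letter → (letter + shift) mod 26:
  'r' (17) + 15 = 6 → 'g'
  'o' (14) + 15 = 3 → 'd'
  's' (18) + 15 = 7 → 'h'
  'e' (4) + 15 = 19 → 't'
Result = "gdht"


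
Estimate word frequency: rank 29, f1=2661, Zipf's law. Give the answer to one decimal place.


Zipf's law: f(r) = f(1) / r
f(1) = 2661
f(29) = 2661 / 29
= 91.8 occurrences


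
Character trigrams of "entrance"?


Word: "entrance" (length 8)
Number of trigrams = 8 - 3 + 1 = 6
  Position 0: "ent"
  Position 1: "ntr"
  Position 2: "tra"
  Position 3: "ran"
  Position 4: "anc"
  Position 5: "nce"
Trigrams = "ent", "ntr", "tra", "ran", "anc", "nce"


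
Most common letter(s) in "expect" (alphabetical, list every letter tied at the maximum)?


Word: "expect"
Letter counts:
  'c': 1
  'e': 2
  'p': 1
  't': 1
  'x': 1
Maximum count = 2
Most frequent = 'e' (2 times each)


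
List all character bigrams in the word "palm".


Word: "palm" (length 4)
Number of bigrams = 4 - 2 + 1 = 3
  Position 0: "pa"
  Position 1: "al"
  Position 2: "lm"
Bigrams = "pa", "al", "lm"


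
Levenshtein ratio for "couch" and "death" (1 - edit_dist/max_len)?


Word 1: "couch" (length 5)
Word 2: "death" (length 5)
One optimal edit sequence:
  1. substitute 'c' -> 'd'  (+1)
  2. substitute 'o' -> 'e'  (+1)
  3. substitute 'u' -> 'a'  (+1)
  4. substitute 'c' -> 't'  (+1)
  5. keep 'h'
Edit distance = 4
Max length = max(5, 5) = 5
Similarity = 1 - 4/5
= 0.2000


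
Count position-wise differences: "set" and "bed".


Comparing character by character (same length = 3):
  Pos 0: 's' vs 'b' !=
  Pos 1: 'e' vs 'e' =
  Pos 2: 't' vs 'd' !=
Hamming distance = 2


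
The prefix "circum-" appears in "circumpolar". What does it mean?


Prefix: circum-
Example: circumpolar (circum- + polar)
Meaning = around


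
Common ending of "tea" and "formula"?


Word 1: "tea"
Word 2: "formula"
Comparing from end:
  Pos -1: 'a' == 'a'
  Pos -2: 'e' != 'l' (stop)
LCS = "a" (length 1)


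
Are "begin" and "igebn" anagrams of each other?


Word 1: "begin" → sorted: begin
Word 2: "igebn" → sorted: begin
Same letters? begin == begin
Anagram = Yes


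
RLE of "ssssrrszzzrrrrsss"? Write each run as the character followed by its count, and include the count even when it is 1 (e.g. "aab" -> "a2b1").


String: "ssssrrszzzrrrrsss"
Scanning for consecutive runs:
  's' x 4
  'r' x 2
  's' x 1
  'z' x 3
  'r' x 4
  's' x 3
RLE = "s4r2s1z3r4s3"


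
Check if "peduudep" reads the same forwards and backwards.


Word: "peduudep"
Reversed: "peduudep"
Forward == Backward? peduudep == peduudep
Palindrome = Yes


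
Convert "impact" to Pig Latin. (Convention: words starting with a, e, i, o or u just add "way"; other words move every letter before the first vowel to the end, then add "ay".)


Word: "impact"
Starts with vowel → add 'way'
Pig Latin = "impactway"


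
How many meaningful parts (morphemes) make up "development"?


Word: "development"
Morphemes: develop + -ment
Each morpheme carries meaning
= 2 morphemes


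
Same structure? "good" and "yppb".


Pattern of "good": [0, 1, 1, 2]
Pattern of "yppb": [0, 1, 1, 2]
Patterns match
Same pattern = Yes


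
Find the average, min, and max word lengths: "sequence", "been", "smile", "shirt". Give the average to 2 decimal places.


Lengths: "sequence"=8, "been"=4, "smile"=5, "shirt"=5
Sum = 22, Count = 4
Average = 22/4 = 5.50
= avg=5.50, min=4, max=8


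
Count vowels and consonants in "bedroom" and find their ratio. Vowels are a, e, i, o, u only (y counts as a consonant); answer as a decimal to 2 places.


Word: "bedroom"
Vowels (a,e,i,o,u): 3
Consonants: 4
Ratio = 3/4
= 0.75


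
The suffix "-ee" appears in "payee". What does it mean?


Suffix: -ee
Example: payee = pay + -ee
Meaning = one who receives


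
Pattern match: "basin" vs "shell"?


Pattern of "basin": [0, 1, 2, 3, 4]
Pattern of "shell": [0, 1, 2, 3, 3]
Patterns do not match
Same pattern = No


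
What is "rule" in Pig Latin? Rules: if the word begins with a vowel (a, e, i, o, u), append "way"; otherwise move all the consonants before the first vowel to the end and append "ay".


Word: "rule"
Starts with consonant(s) → move to end, add 'ay'
Consonant cluster: "r"
Pig Latin = "uleray"


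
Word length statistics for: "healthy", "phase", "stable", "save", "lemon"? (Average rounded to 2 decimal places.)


Lengths: "healthy"=7, "phase"=5, "stable"=6, "save"=4, "lemon"=5
Sum = 27, Count = 5
Average = 27/5 = 5.40
= avg=5.40, min=4, max=7


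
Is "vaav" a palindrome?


Word: "vaav"
Reversed: "vaav"
Forward == Backward? vaav == vaav
Palindrome = Yes


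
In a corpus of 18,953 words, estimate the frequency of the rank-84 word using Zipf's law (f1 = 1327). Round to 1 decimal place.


Zipf's law: f(r) = f(1) / r
f(1) = 1327
f(84) = 1327 / 84
= 15.8 occurrences


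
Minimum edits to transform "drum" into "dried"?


Word 1: "drum" (length 4)
Word 2: "dried" (length 5)
One optimal edit sequence (insert/delete/substitute each cost 1):
  1. keep 'd'
  2. keep 'r'
  3. insert 'i'  (+1)
  4. substitute 'u' -> 'e'  (+1)
  5. substitute 'm' -> 'd'  (+1)
Total edit operations: 3
Edit distance = 3


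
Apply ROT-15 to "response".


Word: "response"
Shift: 15
Each letter → (letter + shift) mod 26:
  'r' (17) + 15 = 6 → 'g'
  'e' (4) + 15 = 19 → 't'
  's' (18) + 15 = 7 → 'h'
  'p' (15) + 15 = 4 → 'e'
  'o' (14) + 15 = 3 → 'd'
  'n' (13) + 15 = 2 → 'c'
  's' (18) + 15 = 7 → 'h'
  'e' (4) + 15 = 19 → 't'
Result = "gthedcht"


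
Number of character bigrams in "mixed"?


Word: "mixed" (length 5)
Number of 2-grams = length - 2 + 1 = 5 - 2 + 1
= 4


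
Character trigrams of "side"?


Word: "side" (length 4)
Number of trigrams = 4 - 3 + 1 = 2
  Position 0: "sid"
  Position 1: "ide"
Trigrams = "sid", "ide"


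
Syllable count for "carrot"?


Word: "carrot"
Syllable breakdown: car · rot
Counting: 2 parts
= 2 syllables


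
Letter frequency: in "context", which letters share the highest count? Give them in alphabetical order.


Word: "context"
Letter counts:
  'c': 1
  'e': 1
  'n': 1
  'o': 1
  't': 2
  'x': 1
Maximum count = 2
Most frequent = 't' (2 times each)


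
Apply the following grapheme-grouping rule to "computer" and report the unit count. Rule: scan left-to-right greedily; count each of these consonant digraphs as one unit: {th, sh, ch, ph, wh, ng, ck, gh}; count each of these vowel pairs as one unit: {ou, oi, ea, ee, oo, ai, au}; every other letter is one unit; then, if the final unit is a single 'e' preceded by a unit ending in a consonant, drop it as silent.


Word: "computer" (8 letters)
Left-to-right scan:
  (1) 'c' (letter)
  (2) 'o' (letter)
  (3) 'm' (letter)
  (4) 'p' (letter)
  (5) 'u' (letter)
  (6) 't' (letter)
  (7) 'e' (letter)
  (8) 'r' (letter)
Units from scan: 8
Sound units = 8 units


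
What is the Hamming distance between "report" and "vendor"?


Comparing character by character (same length = 6):
  Pos 0: 'r' vs 'v' !=
  Pos 1: 'e' vs 'e' =
  Pos 2: 'p' vs 'n' !=
  Pos 3: 'o' vs 'd' !=
  Pos 4: 'r' vs 'o' !=
  Pos 5: 't' vs 'r' !=
Hamming distance = 5


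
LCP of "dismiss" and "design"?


Word 1: "dismiss"
Word 2: "design"
Comparing from start:
  Pos 0: 'd' == 'd'
  Pos 1: 'i' != 'e' (stop)
LCP = "d" (length 1)


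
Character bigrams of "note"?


Word: "note" (length 4)
Number of bigrams = 4 - 2 + 1 = 3
  Position 0: "no"
  Position 1: "ot"
  Position 2: "te"
Bigrams = "no", "ot", "te"


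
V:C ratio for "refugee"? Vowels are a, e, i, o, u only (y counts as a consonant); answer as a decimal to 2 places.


Word: "refugee"
Vowels (a,e,i,o,u): 4
Consonants: 3
Ratio = 4/3
= 1.33


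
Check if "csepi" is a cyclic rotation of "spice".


Word: "spice", Candidate: "csepi"
Method: check if candidate is substring of word+word
"spicespice" contains "csepi"? No
Is rotation = No


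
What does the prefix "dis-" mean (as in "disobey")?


Prefix: dis-
Example: disobey = dis- + obey
Meaning = not / opposite


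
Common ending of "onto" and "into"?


Word 1: "onto"
Word 2: "into"
Comparing from end:
  Pos -1: 'o' == 'o'
  Pos -2: 't' == 't'
  Pos -3: 'n' == 'n'
  Pos -4: 'o' != 'i' (stop)
LCS = "nto" (length 3)


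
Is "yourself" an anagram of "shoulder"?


Word 1: "shoulder" → sorted: dehlorsu
Word 2: "yourself" → sorted: eflorsuy
Same letters? dehlorsu != eflorsuy
Anagram = No


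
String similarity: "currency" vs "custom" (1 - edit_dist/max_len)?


Word 1: "currency" (length 8)
Word 2: "custom" (length 6)
One optimal edit sequence:
  1. keep 'c'
  2. keep 'u'
  3. delete 'r'  (+1)
  4. delete 'r'  (+1)
  5. substitute 'e' -> 's'  (+1)
  6. substitute 'n' -> 't'  (+1)
  7. substitute 'c' -> 'o'  (+1)
  8. substitute 'y' -> 'm'  (+1)
Edit distance = 6
Max length = max(8, 6) = 8
Similarity = 1 - 6/8
= 0.2500


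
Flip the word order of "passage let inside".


Original: "passage let inside"
Words (1..n): passage | let | inside
Reversed (n..1): inside | let | passage
Result = "inside let passage"


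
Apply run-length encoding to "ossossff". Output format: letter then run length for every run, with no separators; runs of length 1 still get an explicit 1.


String: "ossossff"
Scanning for consecutive runs:
  'o' x 1
  's' x 2
  'o' x 1
  's' x 2
  'f' x 2
RLE = "o1s2o1s2f2"


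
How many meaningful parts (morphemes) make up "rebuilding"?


Word: "rebuilding"
Morphemes: re- | build | -ing
Each morpheme carries meaning
= 3 morphemes


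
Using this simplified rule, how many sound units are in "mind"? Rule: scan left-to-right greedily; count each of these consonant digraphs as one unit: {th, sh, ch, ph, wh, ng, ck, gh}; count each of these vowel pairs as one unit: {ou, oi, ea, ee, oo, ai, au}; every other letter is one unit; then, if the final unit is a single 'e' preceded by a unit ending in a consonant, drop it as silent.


Word: "mind" (4 letters)
Left-to-right scan:
  [1] 'm' (letter)
  [2] 'i' (letter)
  [3] 'n' (letter)
  [4] 'd' (letter)
Units from scan: 4
Sound units = 4 units


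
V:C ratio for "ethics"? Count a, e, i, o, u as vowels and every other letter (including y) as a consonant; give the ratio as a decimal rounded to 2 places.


Word: "ethics"
Vowels (a,e,i,o,u): 2
Consonants: 4
Ratio = 2/4
= 0.50


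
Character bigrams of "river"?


Word: "river" (length 5)
Number of bigrams = 5 - 2 + 1 = 4
  Position 0: "ri"
  Position 1: "iv"
  Position 2: "ve"
  Position 3: "er"
Bigrams = "ri", "iv", "ve", "er"


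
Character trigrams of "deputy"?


Word: "deputy" (length 6)
Number of trigrams = 6 - 3 + 1 = 4
  Position 0: "dep"
  Position 1: "epu"
  Position 2: "put"
  Position 3: "uty"
Trigrams = "dep", "epu", "put", "uty"


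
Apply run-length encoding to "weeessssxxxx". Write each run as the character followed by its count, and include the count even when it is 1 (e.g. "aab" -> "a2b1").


String: "weeessssxxxx"
Scanning for consecutive runs:
  'w' x 1
  'e' x 3
  's' x 4
  'x' x 4
RLE = "w1e3s4x4"


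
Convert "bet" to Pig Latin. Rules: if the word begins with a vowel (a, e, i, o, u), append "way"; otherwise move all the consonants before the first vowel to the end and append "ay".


Word: "bet"
Starts with consonant(s) → move to end, add 'ay'
Consonant cluster: "b"
Pig Latin = "etbay"


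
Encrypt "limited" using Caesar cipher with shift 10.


Word: "limited"
Shift: 10
Each letter → (letter + shift) mod 26:
  'l' (11) + 10 = 21 → 'v'
  'i' (8) + 10 = 18 → 's'
  'm' (12) + 10 = 22 → 'w'
  'i' (8) + 10 = 18 → 's'
  't' (19) + 10 = 3 → 'd'
  'e' (4) + 10 = 14 → 'o'
  'd' (3) + 10 = 13 → 'n'
Result = "vswsdon"


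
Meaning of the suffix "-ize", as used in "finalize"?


Suffix: -ize
Example: finalize (final + -ize)
Meaning = to make


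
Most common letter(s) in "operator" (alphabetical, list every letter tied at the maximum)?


Word: "operator"
Letter counts:
  'a': 1
  'e': 1
  'o': 2
  'p': 1
  'r': 2
  't': 1
Maximum count = 2
Most frequent = 'o', 'r' (2 times each)


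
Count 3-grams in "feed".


Word: "feed" (length 4)
Number of 3-grams = length - 3 + 1 = 4 - 3 + 1
= 2


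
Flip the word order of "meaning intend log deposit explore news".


Original: "meaning intend log deposit explore news"
Words (1..n): meaning | intend | log | deposit | explore | news
Reversed (n..1): news | explore | deposit | log | intend | meaning
Result = "news explore deposit log intend meaning"
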